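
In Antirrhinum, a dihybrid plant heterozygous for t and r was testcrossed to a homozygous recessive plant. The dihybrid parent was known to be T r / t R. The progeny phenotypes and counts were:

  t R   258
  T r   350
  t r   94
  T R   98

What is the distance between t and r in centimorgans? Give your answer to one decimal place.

24.0 centimorgans

The recombinant classes are T R and t r: 98 + 94 = 192.
Recombination frequency = 192/800 = 0.2400 ≈ 24.0%, i.e. 24.0 centimorgans.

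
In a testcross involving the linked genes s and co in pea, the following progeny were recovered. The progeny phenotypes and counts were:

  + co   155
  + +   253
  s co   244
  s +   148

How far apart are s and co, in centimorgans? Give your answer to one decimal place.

37.9 centimorgans

The two most frequent classes, + + (253) and s co (244), are the parental types, so the F1 was + + / s co.
The recombinant classes are + co and s +: 155 + 148 = 303.
Recombination frequency = 303/800 = 0.3787 ≈ 37.9%, i.e. 37.9 centimorgans.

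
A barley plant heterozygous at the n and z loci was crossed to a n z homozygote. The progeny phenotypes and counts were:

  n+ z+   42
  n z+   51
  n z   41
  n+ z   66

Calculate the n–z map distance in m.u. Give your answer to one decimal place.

41.5 m.u.

The two most frequent classes, n+ z (66) and n z+ (51), are the parental types, so the F1 was n+ z / n z+.
The recombinant classes are n+ z+ and n z: 42 + 41 = 83.
Recombination frequency = 83/200 = 0.4150 ≈ 41.5%, i.e. 41.5 m.u.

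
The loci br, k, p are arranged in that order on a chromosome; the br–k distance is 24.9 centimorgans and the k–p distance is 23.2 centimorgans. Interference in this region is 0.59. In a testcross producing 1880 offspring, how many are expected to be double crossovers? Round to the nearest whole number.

Map distances give recombination frequencies of 0.249 and 0.232 for the two intervals.
With interference 0.59 (so coincidence = 0.41), expected double-crossover frequency = 0.249 × 0.232 × 0.41 = 0.02368.
Expected number = 0.02368 × 1880 = 44.53 ≈ 45.

45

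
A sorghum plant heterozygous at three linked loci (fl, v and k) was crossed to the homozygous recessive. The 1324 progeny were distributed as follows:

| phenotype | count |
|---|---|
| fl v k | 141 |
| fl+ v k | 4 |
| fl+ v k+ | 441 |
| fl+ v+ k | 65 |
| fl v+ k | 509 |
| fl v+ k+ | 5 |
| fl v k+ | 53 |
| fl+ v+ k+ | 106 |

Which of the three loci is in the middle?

The two most frequent reciprocal classes, fl v+ k and fl+ v k+, are the parental types, so the F1 was fl v+ k / fl+ v k+.
The two rarest classes, fl v+ k+ and fl+ v k, are the double crossovers. Comparing them with the parentals, only the k allele has switched, so k is the middle locus and the order is fl – k – v.

k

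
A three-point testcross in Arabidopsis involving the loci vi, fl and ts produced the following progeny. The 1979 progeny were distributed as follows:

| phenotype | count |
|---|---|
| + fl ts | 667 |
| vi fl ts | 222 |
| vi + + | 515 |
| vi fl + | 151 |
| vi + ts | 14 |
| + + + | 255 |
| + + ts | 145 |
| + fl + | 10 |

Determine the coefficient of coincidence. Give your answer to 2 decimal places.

0.30

The two most frequent reciprocal classes, + fl ts and vi + +, are the parental types, so the F1 was + fl ts / vi + +.
The two rarest classes, + fl + and vi + ts, are the double crossovers. Comparing them with the parentals, only the ts allele has switched, so ts is the middle locus and the order is vi – ts – fl.
vi–ts: (477 + 24)/1979 = 0.2532; ts–fl: (296 + 24)/1979 = 0.1617.
Expected DCO frequency = 0.2532 × 0.1617 ≈ 0.04094; observed = 24/1979 ≈ 0.01213.
Coefficient of coincidence = 0.01213/0.04094 ≈ 0.30.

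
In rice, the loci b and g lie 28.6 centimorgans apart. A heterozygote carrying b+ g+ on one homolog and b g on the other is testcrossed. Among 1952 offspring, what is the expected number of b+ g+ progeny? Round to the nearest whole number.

697

A map distance of 28.6 centimorgans corresponds to a recombination frequency of 0.286.
The F1 is b+ g+ / b g, so b+ g+ is a parental gamete class with expected frequency (1 − r)/2 = 0.714/2 = 0.3570.
Expected number = 0.3570 × 1952 = 696.86 ≈ 697.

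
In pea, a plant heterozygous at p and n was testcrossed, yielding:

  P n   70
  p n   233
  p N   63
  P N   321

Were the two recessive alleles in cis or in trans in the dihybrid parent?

cis

The two most frequent classes are P N (321) and p n (233); these are the parental (non-recombinant) types.
So the F1 carried P N on one chromosome and p n on the other — the recessive alleles are on the same chromosome (cis / coupling).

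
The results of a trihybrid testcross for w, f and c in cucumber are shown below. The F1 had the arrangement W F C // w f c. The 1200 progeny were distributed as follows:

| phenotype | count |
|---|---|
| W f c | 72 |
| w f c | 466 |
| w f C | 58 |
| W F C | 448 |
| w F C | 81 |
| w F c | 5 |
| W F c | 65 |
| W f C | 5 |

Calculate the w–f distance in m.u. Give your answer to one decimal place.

The two rarest classes, W f C and w F c, are the double crossovers. Comparing them with the parentals, only the f allele has switched, so f is the middle locus and the order is c – f – w.
Crossovers in the f–w interval produce the single-crossover classes w F C and W f c (81 + 72 = 153) plus the double crossovers (10).
RF(f–w) = (153 + 10) / 1200 = 163/1200 = 0.1358 → 13.6 m.u.

13.6 m.u.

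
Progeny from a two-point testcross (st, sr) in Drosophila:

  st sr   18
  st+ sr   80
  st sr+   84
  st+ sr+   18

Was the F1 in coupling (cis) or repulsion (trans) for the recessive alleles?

The two most frequent classes are st+ sr (80) and st sr+ (84); these are the parental (non-recombinant) types.
So the F1 carried st+ sr on one chromosome and st sr+ on the other — the recessive alleles are on opposite chromosomes (trans / repulsion).

trans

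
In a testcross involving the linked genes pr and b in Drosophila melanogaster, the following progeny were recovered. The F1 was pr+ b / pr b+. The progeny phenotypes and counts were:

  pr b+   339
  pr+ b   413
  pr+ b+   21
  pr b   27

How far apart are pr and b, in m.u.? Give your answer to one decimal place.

The recombinant classes are pr+ b+ and pr b: 21 + 27 = 48.
Recombination frequency = 48/800 = 0.0600 ≈ 6.0%, i.e. 6.0 m.u.

6.0 m.u.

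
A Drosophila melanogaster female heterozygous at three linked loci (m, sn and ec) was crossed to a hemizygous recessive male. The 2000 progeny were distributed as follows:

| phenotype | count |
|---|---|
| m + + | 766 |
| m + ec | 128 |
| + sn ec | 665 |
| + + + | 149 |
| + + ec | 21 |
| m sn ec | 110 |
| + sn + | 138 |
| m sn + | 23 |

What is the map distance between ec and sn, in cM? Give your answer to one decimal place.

The two most frequent reciprocal classes, + sn ec and m + +, are the parental types, so the F1 was + sn ec / m + +.
The two rarest classes, + + ec and m sn +, are the double crossovers. Comparing them with the parentals, only the sn allele has switched, so sn is the middle locus and the order is ec – sn – m.
Crossovers in the ec–sn interval produce the single-crossover classes + sn + and m + ec (138 + 128 = 266) plus the double crossovers (44).
RF(ec–sn) = (266 + 44) / 2000 = 310/2000 = 0.1550 → 15.5 cM.

15.5 cM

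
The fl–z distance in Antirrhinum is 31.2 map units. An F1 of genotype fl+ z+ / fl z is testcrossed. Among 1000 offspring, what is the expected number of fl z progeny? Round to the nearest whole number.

A map distance of 31.2 map units corresponds to a recombination frequency of 0.312.
The F1 is fl+ z+ / fl z, so fl z is a parental gamete class with expected frequency (1 − r)/2 = 0.688/2 = 0.3440.
Expected number = 0.3440 × 1000 = 344.00 ≈ 344.

344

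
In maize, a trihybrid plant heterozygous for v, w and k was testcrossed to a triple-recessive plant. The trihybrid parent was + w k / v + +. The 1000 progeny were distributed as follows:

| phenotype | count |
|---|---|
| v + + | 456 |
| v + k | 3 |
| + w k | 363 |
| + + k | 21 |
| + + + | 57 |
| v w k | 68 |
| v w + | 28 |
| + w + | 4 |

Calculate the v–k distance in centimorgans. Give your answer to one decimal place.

13.2 centimorgans

The two rarest classes, + w + and v + k, are the double crossovers. Comparing them with the parentals, only the k allele has switched, so k is the middle locus and the order is v – k – w.
Crossovers in the v–k interval produce the single-crossover classes v w k and + + + (68 + 57 = 125) plus the double crossovers (7).
RF(v–k) = (125 + 7) / 1000 = 132/1000 = 0.1320 → 13.2 centimorgans.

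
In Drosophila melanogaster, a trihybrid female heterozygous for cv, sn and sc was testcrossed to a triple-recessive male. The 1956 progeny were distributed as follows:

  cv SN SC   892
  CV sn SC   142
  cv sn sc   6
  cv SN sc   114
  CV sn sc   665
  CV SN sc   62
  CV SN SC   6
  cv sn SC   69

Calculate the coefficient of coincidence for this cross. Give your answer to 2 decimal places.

The two most frequent reciprocal classes, cv SN SC and CV sn sc, are the parental types, so the F1 was cv SN SC / CV sn sc.
The two rarest classes, CV SN SC and cv sn sc, are the double crossovers. Comparing them with the parentals, only the cv allele has switched, so cv is the middle locus and the order is sc – cv – sn.
sc–cv: (256 + 12)/1956 = 0.1370; cv–sn: (131 + 12)/1956 = 0.0731.
Expected DCO frequency = 0.1370 × 0.0731 ≈ 0.01001; observed = 12/1956 ≈ 0.00613.
Coefficient of coincidence = 0.00613/0.01001 ≈ 0.61.

0.61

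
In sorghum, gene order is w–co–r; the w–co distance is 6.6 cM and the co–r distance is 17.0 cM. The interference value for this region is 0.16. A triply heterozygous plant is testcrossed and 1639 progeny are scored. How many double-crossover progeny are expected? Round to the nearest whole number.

15

Map distances give recombination frequencies of 0.066 and 0.170 for the two intervals.
With interference 0.16 (so coincidence = 0.84), expected double-crossover frequency = 0.066 × 0.170 × 0.84 = 0.00942.
Expected number = 0.00942 × 1639 = 15.45 ≈ 15.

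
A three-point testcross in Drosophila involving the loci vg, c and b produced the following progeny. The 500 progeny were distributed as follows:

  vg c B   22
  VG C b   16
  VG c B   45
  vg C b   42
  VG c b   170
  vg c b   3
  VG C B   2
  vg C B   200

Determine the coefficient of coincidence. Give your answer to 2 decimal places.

0.63

The two most frequent reciprocal classes, vg C B and VG c b, are the parental types, so the F1 was vg C B / VG c b.
The two rarest classes, VG C B and vg c b, are the double crossovers. Comparing them with the parentals, only the vg allele has switched, so vg is the middle locus and the order is c – vg – b.
c–vg: (38 + 5)/500 = 0.0860; vg–b: (87 + 5)/500 = 0.1840.
Expected DCO frequency = 0.0860 × 0.1840 ≈ 0.01582; observed = 5/500 ≈ 0.01000.
Coefficient of coincidence = 0.01000/0.01582 ≈ 0.63.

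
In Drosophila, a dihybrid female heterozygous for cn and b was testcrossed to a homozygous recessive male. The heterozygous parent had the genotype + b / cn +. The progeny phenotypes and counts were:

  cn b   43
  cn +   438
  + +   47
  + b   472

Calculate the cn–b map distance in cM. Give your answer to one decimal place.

The recombinant classes are + + and cn b: 47 + 43 = 90.
Recombination frequency = 90/1000 = 0.0900 ≈ 9.0%, i.e. 9.0 cM.

9.0 cM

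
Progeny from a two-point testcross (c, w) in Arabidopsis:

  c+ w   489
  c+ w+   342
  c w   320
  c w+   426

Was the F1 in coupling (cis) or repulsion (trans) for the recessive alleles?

trans

The two most frequent classes are c+ w (489) and c w+ (426); these are the parental (non-recombinant) types.
So the F1 carried c+ w on one chromosome and c w+ on the other — the recessive alleles are on opposite chromosomes (trans / repulsion).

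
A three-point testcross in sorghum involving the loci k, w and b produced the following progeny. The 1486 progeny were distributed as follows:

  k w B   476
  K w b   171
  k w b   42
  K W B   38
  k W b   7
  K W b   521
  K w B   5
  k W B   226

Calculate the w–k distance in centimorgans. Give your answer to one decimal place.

27.5 centimorgans

The two most frequent reciprocal classes, K W b and k w B, are the parental types, so the F1 was K W b / k w B.
The two rarest classes, k W b and K w B, are the double crossovers. Comparing them with the parentals, only the k allele has switched, so k is the middle locus and the order is w – k – b.
Crossovers in the w–k interval produce the single-crossover classes K w b and k W B (171 + 226 = 397) plus the double crossovers (12).
RF(w–k) = (397 + 12) / 1486 = 409/1486 = 0.2752 → 27.5 centimorgans.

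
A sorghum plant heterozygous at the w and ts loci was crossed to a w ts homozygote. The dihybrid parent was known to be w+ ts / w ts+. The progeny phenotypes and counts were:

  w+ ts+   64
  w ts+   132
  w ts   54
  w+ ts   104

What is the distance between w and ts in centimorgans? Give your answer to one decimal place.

The recombinant classes are w+ ts+ and w ts: 64 + 54 = 118.
Recombination frequency = 118/354 = 0.3333 ≈ 33.3%, i.e. 33.3 centimorgans.

33.3 centimorgans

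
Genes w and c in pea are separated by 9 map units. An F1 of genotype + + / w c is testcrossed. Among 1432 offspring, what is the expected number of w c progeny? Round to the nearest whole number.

652

A map distance of 9 map units corresponds to a recombination frequency of 0.090.
The F1 is + + / w c, so w c is a parental gamete class with expected frequency (1 − r)/2 = 0.910/2 = 0.4550.
Expected number = 0.4550 × 1432 = 651.56 ≈ 652.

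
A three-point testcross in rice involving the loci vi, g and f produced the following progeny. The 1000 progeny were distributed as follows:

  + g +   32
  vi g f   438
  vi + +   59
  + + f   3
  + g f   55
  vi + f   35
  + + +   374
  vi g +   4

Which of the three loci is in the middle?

f

The two most frequent reciprocal classes, + + + and vi g f, are the parental types, so the F1 was + + + / vi g f.
The two rarest classes, + + f and vi g +, are the double crossovers. Comparing them with the parentals, only the f allele has switched, so f is the middle locus and the order is vi – f – g.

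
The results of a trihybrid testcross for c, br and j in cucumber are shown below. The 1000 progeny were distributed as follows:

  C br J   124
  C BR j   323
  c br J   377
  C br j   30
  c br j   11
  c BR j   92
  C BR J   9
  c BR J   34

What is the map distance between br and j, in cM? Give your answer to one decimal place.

8.4 cM

The two most frequent reciprocal classes, c br J and C BR j, are the parental types, so the F1 was c br J / C BR j.
The two rarest classes, c br j and C BR J, are the double crossovers. Comparing them with the parentals, only the j allele has switched, so j is the middle locus and the order is c – j – br.
Crossovers in the j–br interval produce the single-crossover classes c BR J and C br j (34 + 30 = 64) plus the double crossovers (20).
RF(j–br) = (64 + 20) / 1000 = 84/1000 = 0.0840 → 8.4 cM.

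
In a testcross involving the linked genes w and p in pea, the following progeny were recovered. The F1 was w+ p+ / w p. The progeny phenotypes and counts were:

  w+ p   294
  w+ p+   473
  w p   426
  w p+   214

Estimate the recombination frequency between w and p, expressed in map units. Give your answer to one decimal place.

36.1 map units

The recombinant classes are w+ p and w p+: 294 + 214 = 508.
Recombination frequency = 508/1407 = 0.3611 ≈ 36.1%, i.e. 36.1 map units.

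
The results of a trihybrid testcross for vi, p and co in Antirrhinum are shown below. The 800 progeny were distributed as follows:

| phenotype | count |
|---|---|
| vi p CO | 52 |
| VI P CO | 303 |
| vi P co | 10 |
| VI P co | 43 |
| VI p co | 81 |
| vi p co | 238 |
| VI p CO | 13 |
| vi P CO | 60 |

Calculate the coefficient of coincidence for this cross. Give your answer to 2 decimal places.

0.95

The two most frequent reciprocal classes, vi p co and VI P CO, are the parental types, so the F1 was vi p co / VI P CO.
The two rarest classes, vi P co and VI p CO, are the double crossovers. Comparing them with the parentals, only the p allele has switched, so p is the middle locus and the order is vi – p – co.
vi–p: (141 + 23)/800 = 0.2050; p–co: (95 + 23)/800 = 0.1475.
Expected DCO frequency = 0.2050 × 0.1475 ≈ 0.03024; observed = 23/800 ≈ 0.02875.
Coefficient of coincidence = 0.02875/0.03024 ≈ 0.95.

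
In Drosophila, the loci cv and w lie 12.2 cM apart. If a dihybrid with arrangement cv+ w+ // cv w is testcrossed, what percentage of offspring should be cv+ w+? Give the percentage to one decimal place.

A map distance of 12.2 cM corresponds to a recombination frequency of 0.122.
The F1 is cv+ w+ / cv w, so cv+ w+ is a parental gamete class with expected frequency (1 − r)/2 = 0.878/2 = 0.4390.
That is 0.4390 = 43.9% of the progeny.

43.9%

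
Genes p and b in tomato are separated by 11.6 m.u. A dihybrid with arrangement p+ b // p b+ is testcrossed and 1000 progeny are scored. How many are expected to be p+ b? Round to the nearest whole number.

A map distance of 11.6 m.u. corresponds to a recombination frequency of 0.116.
The F1 is p+ b / p b+, so p+ b is a parental gamete class with expected frequency (1 − r)/2 = 0.884/2 = 0.4420.
Expected number = 0.4420 × 1000 = 442.00 ≈ 442.

442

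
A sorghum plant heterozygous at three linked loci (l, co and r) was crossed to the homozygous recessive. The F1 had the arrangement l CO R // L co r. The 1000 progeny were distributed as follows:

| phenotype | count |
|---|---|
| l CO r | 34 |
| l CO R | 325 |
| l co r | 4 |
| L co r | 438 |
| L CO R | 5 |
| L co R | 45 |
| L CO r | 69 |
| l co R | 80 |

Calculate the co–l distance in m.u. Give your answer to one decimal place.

15.8 m.u.

The two rarest classes, L CO R and l co r, are the double crossovers. Comparing them with the parentals, only the l allele has switched, so l is the middle locus and the order is r – l – co.
Crossovers in the l–co interval produce the single-crossover classes l co R and L CO r (80 + 69 = 149) plus the double crossovers (9).
RF(l–co) = (149 + 9) / 1000 = 158/1000 = 0.1580 → 15.8 m.u.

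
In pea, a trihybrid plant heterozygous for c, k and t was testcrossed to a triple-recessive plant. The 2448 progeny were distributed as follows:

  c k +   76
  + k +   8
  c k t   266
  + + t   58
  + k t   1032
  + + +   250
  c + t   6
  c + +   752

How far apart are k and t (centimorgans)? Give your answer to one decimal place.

The two most frequent reciprocal classes, + k t and c + +, are the parental types, so the F1 was + k t / c + +.
The two rarest classes, + k + and c + t, are the double crossovers. Comparing them with the parentals, only the t allele has switched, so t is the middle locus and the order is k – t – c.
Crossovers in the k–t interval produce the single-crossover classes + + t and c k + (58 + 76 = 134) plus the double crossovers (14).
RF(k–t) = (134 + 14) / 2448 = 148/2448 = 0.0605 → 6.0 centimorgans.

6.0 centimorgans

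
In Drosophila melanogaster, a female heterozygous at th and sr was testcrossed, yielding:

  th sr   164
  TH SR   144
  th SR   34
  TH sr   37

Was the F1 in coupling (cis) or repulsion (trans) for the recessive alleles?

cis

The two most frequent classes are TH SR (144) and th sr (164); these are the parental (non-recombinant) types.
So the F1 carried TH SR on one chromosome and th sr on the other — the recessive alleles are on the same chromosome (cis / coupling).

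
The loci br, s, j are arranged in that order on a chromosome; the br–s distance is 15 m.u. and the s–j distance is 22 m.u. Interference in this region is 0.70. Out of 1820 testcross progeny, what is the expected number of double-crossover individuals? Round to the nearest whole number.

Map distances give recombination frequencies of 0.150 and 0.220 for the two intervals.
With interference 0.70 (so coincidence = 0.30), expected double-crossover frequency = 0.150 × 0.220 × 0.30 = 0.00990.
Expected number = 0.00990 × 1820 = 18.02 ≈ 18.

18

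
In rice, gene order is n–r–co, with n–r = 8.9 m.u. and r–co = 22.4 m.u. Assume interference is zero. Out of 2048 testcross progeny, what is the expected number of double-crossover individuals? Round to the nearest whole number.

41

Map distances give recombination frequencies of 0.089 and 0.224 for the two intervals.
With no interference, expected double-crossover frequency = 0.089 × 0.224 = 0.01994.
Expected number = 0.01994 × 2048 = 40.83 ≈ 41.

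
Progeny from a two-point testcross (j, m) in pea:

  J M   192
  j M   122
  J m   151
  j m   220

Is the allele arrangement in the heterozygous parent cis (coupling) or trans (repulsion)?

The two most frequent classes are J M (192) and j m (220); these are the parental (non-recombinant) types.
So the F1 carried J M on one chromosome and j m on the other — the recessive alleles are on the same chromosome (cis / coupling).

cis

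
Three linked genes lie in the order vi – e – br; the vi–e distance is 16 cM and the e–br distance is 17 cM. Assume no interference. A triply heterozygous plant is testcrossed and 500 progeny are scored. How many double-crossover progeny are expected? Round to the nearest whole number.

14

Map distances give recombination frequencies of 0.160 and 0.170 for the two intervals.
With no interference, expected double-crossover frequency = 0.160 × 0.170 = 0.02720.
Expected number = 0.02720 × 500 = 13.60 ≈ 14.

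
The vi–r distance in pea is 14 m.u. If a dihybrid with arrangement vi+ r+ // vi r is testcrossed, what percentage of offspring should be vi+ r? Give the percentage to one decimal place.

7.0%

A map distance of 14 m.u. corresponds to a recombination frequency of 0.140.
The F1 is vi+ r+ / vi r, so vi+ r is a recombinant gamete class with expected frequency r/2 = 0.140/2 = 0.0700.
That is 0.0700 = 7.0% of the progeny.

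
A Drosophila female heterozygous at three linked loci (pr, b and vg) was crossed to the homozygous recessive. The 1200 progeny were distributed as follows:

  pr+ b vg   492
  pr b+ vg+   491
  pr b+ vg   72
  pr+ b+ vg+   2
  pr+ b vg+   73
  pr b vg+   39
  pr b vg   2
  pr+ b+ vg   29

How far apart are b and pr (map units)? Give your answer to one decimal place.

The two most frequent reciprocal classes, pr+ b vg and pr b+ vg+, are the parental types, so the F1 was pr+ b vg / pr b+ vg+.
The two rarest classes, pr b vg and pr+ b+ vg+, are the double crossovers. Comparing them with the parentals, only the pr allele has switched, so pr is the middle locus and the order is vg – pr – b.
Crossovers in the pr–b interval produce the single-crossover classes pr+ b+ vg and pr b vg+ (29 + 39 = 68) plus the double crossovers (4).
RF(pr–b) = (68 + 4) / 1200 = 72/1200 = 0.0600 → 6.0 map units.

6.0 map units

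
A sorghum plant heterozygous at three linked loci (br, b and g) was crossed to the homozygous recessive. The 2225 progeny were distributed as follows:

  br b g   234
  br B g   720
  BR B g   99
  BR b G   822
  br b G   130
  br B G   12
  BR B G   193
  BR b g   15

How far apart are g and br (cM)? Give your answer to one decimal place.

The two most frequent reciprocal classes, br B g and BR b G, are the parental types, so the F1 was br B g / BR b G.
The two rarest classes, br B G and BR b g, are the double crossovers. Comparing them with the parentals, only the g allele has switched, so g is the middle locus and the order is br – g – b.
Crossovers in the br–g interval produce the single-crossover classes BR B g and br b G (99 + 130 = 229) plus the double crossovers (27).
RF(br–g) = (229 + 27) / 2225 = 256/2225 = 0.1151 → 11.5 cM.

11.5 cM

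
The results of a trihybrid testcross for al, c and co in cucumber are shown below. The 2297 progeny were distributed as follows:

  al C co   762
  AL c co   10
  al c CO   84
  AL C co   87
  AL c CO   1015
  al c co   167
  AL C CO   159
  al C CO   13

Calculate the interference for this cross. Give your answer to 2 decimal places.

The two most frequent reciprocal classes, al C co and AL c CO, are the parental types, so the F1 was al C co / AL c CO.
The two rarest classes, al C CO and AL c co, are the double crossovers. Comparing them with the parentals, only the co allele has switched, so co is the middle locus and the order is c – co – al.
c–co: (326 + 23)/2297 = 0.1519; co–al: (171 + 23)/2297 = 0.0845.
Expected DCO frequency = 0.1519 × 0.0845 ≈ 0.01284; observed = 23/2297 ≈ 0.01001.
Coefficient of coincidence = 0.01001/0.01284 ≈ 0.78; interference = 1 − 0.78 = 0.22.

0.22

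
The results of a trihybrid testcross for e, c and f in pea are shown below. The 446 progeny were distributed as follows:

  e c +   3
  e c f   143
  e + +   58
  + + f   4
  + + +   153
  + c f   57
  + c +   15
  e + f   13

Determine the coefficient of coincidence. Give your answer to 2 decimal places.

0.73

The two most frequent reciprocal classes, + + + and e c f, are the parental types, so the F1 was + + + / e c f.
The two rarest classes, + + f and e c +, are the double crossovers. Comparing them with the parentals, only the f allele has switched, so f is the middle locus and the order is c – f – e.
c–f: (28 + 7)/446 = 0.0785; f–e: (115 + 7)/446 = 0.2735.
Expected DCO frequency = 0.0785 × 0.2735 ≈ 0.02147; observed = 7/446 ≈ 0.01570.
Coefficient of coincidence = 0.01570/0.02147 ≈ 0.73.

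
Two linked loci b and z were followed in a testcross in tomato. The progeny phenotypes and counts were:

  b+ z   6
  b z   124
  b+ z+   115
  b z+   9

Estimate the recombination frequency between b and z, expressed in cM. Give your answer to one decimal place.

The two most frequent classes, b+ z+ (115) and b z (124), are the parental types, so the F1 was b+ z+ / b z.
The recombinant classes are b+ z and b z+: 6 + 9 = 15.
Recombination frequency = 15/254 = 0.0591 ≈ 5.9%, i.e. 5.9 cM.

5.9 cM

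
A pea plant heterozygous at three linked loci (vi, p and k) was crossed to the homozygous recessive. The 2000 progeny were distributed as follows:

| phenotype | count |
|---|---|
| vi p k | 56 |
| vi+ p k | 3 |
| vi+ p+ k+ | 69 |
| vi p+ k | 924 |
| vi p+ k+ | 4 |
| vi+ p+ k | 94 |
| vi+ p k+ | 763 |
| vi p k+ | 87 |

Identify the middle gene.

k

The two most frequent reciprocal classes, vi+ p k+ and vi p+ k, are the parental types, so the F1 was vi+ p k+ / vi p+ k.
The two rarest classes, vi+ p k and vi p+ k+, are the double crossovers. Comparing them with the parentals, only the k allele has switched, so k is the middle locus and the order is p – k – vi.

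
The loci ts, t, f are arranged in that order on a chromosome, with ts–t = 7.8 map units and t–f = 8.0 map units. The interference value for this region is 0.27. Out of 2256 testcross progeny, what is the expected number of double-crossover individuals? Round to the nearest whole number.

10

Map distances give recombination frequencies of 0.078 and 0.080 for the two intervals.
With interference 0.27 (so coincidence = 0.73), expected double-crossover frequency = 0.078 × 0.080 × 0.73 = 0.00456.
Expected number = 0.00456 × 2256 = 10.28 ≈ 10.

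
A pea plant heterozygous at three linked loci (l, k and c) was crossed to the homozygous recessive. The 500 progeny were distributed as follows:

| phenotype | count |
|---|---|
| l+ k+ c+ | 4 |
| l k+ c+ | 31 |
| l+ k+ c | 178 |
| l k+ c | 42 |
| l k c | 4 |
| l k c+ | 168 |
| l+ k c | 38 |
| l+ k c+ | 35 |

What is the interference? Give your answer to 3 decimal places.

The two most frequent reciprocal classes, l+ k+ c and l k c+, are the parental types, so the F1 was l+ k+ c / l k c+.
The two rarest classes, l+ k+ c+ and l k c, are the double crossovers. Comparing them with the parentals, only the c allele has switched, so c is the middle locus and the order is l – c – k.
l–c: (77 + 8)/500 = 0.1700; c–k: (69 + 8)/500 = 0.1540.
Expected DCO frequency = 0.1700 × 0.1540 ≈ 0.02618; observed = 8/500 ≈ 0.01600.
Coefficient of coincidence = 0.01600/0.02618 ≈ 0.611; interference = 1 − 0.611 = 0.389.

0.389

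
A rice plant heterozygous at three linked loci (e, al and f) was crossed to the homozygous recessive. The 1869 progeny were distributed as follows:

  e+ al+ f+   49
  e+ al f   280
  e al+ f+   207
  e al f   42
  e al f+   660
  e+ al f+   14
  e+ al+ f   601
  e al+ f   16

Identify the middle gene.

The two most frequent reciprocal classes, e al f+ and e+ al+ f, are the parental types, so the F1 was e al f+ / e+ al+ f.
The two rarest classes, e+ al f+ and e al+ f, are the double crossovers. Comparing them with the parentals, only the e allele has switched, so e is the middle locus and the order is f – e – al.

e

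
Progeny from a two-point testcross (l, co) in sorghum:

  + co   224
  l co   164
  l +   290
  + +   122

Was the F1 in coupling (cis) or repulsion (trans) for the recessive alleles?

trans

The two most frequent classes are + co (224) and l + (290); these are the parental (non-recombinant) types.
So the F1 carried + co on one chromosome and l + on the other — the recessive alleles are on opposite chromosomes (trans / repulsion).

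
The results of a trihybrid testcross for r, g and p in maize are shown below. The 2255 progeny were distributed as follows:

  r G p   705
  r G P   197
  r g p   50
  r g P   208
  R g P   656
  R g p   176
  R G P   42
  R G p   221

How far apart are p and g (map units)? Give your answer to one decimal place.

The two most frequent reciprocal classes, r G p and R g P, are the parental types, so the F1 was r G p / R g P.
The two rarest classes, r g p and R G P, are the double crossovers. Comparing them with the parentals, only the g allele has switched, so g is the middle locus and the order is r – g – p.
Crossovers in the g–p interval produce the single-crossover classes r G P and R g p (197 + 176 = 373) plus the double crossovers (92).
RF(g–p) = (373 + 92) / 2255 = 465/2255 = 0.2062 → 20.6 map units.

20.6 map units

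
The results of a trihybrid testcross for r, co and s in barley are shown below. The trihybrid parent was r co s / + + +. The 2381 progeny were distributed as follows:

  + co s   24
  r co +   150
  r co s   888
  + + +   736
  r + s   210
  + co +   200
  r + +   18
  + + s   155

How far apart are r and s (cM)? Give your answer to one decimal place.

The two rarest classes, + co s and r + +, are the double crossovers. Comparing them with the parentals, only the r allele has switched, so r is the middle locus and the order is s – r – co.
Crossovers in the s–r interval produce the single-crossover classes r co + and + + s (150 + 155 = 305) plus the double crossovers (42).
RF(s–r) = (305 + 42) / 2381 = 347/2381 = 0.1457 → 14.6 cM.

14.6 cM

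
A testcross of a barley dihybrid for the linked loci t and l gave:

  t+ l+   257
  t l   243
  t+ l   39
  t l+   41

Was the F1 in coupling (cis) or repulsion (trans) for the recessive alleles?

cis

The two most frequent classes are t+ l+ (257) and t l (243); these are the parental (non-recombinant) types.
So the F1 carried t+ l+ on one chromosome and t l on the other — the recessive alleles are on the same chromosome (cis / coupling).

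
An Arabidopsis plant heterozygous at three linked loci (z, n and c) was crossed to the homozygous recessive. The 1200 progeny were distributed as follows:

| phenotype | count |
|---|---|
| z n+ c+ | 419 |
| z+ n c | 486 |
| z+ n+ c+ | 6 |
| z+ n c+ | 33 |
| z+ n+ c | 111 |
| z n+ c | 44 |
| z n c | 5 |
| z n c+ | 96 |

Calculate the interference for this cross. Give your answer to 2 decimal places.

0.31

The two most frequent reciprocal classes, z+ n c and z n+ c+, are the parental types, so the F1 was z+ n c / z n+ c+.
The two rarest classes, z n c and z+ n+ c+, are the double crossovers. Comparing them with the parentals, only the z allele has switched, so z is the middle locus and the order is n – z – c.
n–z: (207 + 11)/1200 = 0.1817; z–c: (77 + 11)/1200 = 0.0733.
Expected DCO frequency = 0.1817 × 0.0733 ≈ 0.01332; observed = 11/1200 ≈ 0.00917.
Coefficient of coincidence = 0.00917/0.01332 ≈ 0.69; interference = 1 − 0.69 = 0.31.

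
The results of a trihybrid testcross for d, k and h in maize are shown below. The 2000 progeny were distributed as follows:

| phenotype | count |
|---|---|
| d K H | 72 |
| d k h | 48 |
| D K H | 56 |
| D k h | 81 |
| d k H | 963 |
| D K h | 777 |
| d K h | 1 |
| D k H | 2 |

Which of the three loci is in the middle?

The two most frequent reciprocal classes, d k H and D K h, are the parental types, so the F1 was d k H / D K h.
The two rarest classes, D k H and d K h, are the double crossovers. Comparing them with the parentals, only the d allele has switched, so d is the middle locus and the order is h – d – k.

d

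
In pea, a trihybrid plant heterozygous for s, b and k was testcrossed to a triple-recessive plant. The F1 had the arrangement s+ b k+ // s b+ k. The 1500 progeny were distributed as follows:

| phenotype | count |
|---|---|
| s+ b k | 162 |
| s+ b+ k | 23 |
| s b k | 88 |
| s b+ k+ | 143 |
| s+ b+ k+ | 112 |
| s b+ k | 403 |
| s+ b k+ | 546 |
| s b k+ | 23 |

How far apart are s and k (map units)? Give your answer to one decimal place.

The two rarest classes, s b k+ and s+ b+ k, are the double crossovers. Comparing them with the parentals, only the s allele has switched, so s is the middle locus and the order is b – s – k.
Crossovers in the s–k interval produce the single-crossover classes s+ b k and s b+ k+ (162 + 143 = 305) plus the double crossovers (46).
RF(s–k) = (305 + 46) / 1500 = 351/1500 = 0.2340 → 23.4 map units.

23.4 map units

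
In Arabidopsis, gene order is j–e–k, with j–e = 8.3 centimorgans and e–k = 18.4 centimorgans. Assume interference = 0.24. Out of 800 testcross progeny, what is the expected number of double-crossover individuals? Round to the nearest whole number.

9

Map distances give recombination frequencies of 0.083 and 0.184 for the two intervals.
With interference 0.24 (so coincidence = 0.76), expected double-crossover frequency = 0.083 × 0.184 × 0.76 = 0.01161.
Expected number = 0.01161 × 800 = 9.29 ≈ 9.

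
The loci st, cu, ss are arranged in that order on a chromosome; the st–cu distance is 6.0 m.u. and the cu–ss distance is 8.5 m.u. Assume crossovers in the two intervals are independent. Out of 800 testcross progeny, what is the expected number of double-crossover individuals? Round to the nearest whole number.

4

Map distances give recombination frequencies of 0.060 and 0.085 for the two intervals.
With no interference, expected double-crossover frequency = 0.060 × 0.085 = 0.00510.
Expected number = 0.00510 × 800 = 4.08 ≈ 4.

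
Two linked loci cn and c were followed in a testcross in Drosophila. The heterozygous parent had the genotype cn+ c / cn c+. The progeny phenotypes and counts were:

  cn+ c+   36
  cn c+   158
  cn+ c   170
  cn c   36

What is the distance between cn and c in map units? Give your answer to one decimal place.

18.0 map units

The recombinant classes are cn+ c+ and cn c: 36 + 36 = 72.
Recombination frequency = 72/400 = 0.1800 ≈ 18.0%, i.e. 18.0 map units.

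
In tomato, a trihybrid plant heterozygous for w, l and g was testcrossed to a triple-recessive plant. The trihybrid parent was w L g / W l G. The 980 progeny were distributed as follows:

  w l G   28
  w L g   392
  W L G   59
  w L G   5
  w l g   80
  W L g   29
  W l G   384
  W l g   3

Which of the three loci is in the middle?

The two rarest classes, w L G and W l g, are the double crossovers. Comparing them with the parentals, only the g allele has switched, so g is the middle locus and the order is l – g – w.

g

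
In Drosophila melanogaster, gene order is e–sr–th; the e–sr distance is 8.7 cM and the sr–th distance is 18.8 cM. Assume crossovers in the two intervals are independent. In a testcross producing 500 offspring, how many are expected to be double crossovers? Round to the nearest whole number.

8

Map distances give recombination frequencies of 0.087 and 0.188 for the two intervals.
With no interference, expected double-crossover frequency = 0.087 × 0.188 = 0.01636.
Expected number = 0.01636 × 500 = 8.18 ≈ 8.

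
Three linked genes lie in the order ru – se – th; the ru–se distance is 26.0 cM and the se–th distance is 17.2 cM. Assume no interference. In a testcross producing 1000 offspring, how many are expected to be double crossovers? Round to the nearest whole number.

Map distances give recombination frequencies of 0.260 and 0.172 for the two intervals.
With no interference, expected double-crossover frequency = 0.260 × 0.172 = 0.04472.
Expected number = 0.04472 × 1000 = 44.72 ≈ 45.

45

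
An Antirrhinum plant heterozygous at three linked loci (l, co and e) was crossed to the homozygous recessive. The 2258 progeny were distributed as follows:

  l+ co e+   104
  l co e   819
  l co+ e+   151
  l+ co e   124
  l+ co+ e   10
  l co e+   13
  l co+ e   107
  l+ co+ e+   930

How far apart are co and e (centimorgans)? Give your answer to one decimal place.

The two most frequent reciprocal classes, l+ co+ e+ and l co e, are the parental types, so the F1 was l+ co+ e+ / l co e.
The two rarest classes, l+ co+ e and l co e+, are the double crossovers. Comparing them with the parentals, only the e allele has switched, so e is the middle locus and the order is co – e – l.
Crossovers in the co–e interval produce the single-crossover classes l+ co e+ and l co+ e (104 + 107 = 211) plus the double crossovers (23).
RF(co–e) = (211 + 23) / 2258 = 234/2258 = 0.1036 → 10.4 centimorgans.

10.4 centimorgans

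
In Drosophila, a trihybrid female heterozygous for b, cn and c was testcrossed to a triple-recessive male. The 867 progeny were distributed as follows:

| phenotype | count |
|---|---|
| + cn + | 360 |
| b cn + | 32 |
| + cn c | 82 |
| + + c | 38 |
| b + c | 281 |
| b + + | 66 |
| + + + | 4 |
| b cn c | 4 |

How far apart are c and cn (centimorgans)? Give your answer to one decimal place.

18.0 centimorgans

The two most frequent reciprocal classes, + cn + and b + c, are the parental types, so the F1 was + cn + / b + c.
The two rarest classes, + + + and b cn c, are the double crossovers. Comparing them with the parentals, only the cn allele has switched, so cn is the middle locus and the order is c – cn – b.
Crossovers in the c–cn interval produce the single-crossover classes + cn c and b + + (82 + 66 = 148) plus the double crossovers (8).
RF(c–cn) = (148 + 8) / 867 = 156/867 = 0.1799 → 18.0 centimorgans.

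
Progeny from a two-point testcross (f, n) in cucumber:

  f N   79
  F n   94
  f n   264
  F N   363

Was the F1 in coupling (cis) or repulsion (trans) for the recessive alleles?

The two most frequent classes are F N (363) and f n (264); these are the parental (non-recombinant) types.
So the F1 carried F N on one chromosome and f n on the other — the recessive alleles are on the same chromosome (cis / coupling).

cis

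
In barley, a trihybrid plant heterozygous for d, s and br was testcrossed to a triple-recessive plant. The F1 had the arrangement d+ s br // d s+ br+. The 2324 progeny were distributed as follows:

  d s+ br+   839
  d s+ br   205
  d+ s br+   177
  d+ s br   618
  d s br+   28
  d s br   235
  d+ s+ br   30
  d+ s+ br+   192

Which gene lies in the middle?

The two rarest classes, d+ s+ br and d s br+, are the double crossovers. Comparing them with the parentals, only the s allele has switched, so s is the middle locus and the order is br – s – d.

s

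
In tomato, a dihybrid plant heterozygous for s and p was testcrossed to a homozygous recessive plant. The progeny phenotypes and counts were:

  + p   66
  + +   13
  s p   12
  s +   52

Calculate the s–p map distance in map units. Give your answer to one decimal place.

The two most frequent classes, + p (66) and s + (52), are the parental types, so the F1 was + p / s +.
The recombinant classes are + + and s p: 13 + 12 = 25.
Recombination frequency = 25/143 = 0.1748 ≈ 17.5%, i.e. 17.5 map units.

17.5 map units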